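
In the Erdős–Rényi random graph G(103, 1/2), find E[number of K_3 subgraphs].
E[# K_3] = C(103, 3) · (1/2)^C(3, 2) = 176851 / 2^3 = 22106.375

For each 3-subset S of vertices (there are C(103, 3) = 176851 such S), let X_S = 1 if S induces a K_3 (all C(3, 2) = 3 edges present). Then P(X_S = 1) = (1/2)^3 = 1/8. By linearity of expectation, E[# K_3] = C(103, 3) · (1/2)^3 = 176851 / 8 = 22106.375.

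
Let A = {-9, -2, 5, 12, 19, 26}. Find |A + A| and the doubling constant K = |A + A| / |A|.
K = |A + A| / |A| = 11/6

Enumerate A + A = {a + b : a, b ∈ A}. With |A| = 6, there are |A|^2 = 36 ordered sum pairs; collecting distinct values, A + A = {-18, -11, -4, 3, 10, 17, 24, 31, 38, 45, 52}, so |A + A| = 11. Thus K = 11/6. Here |A + A| = 2|A| − 1 = 11, the minimum possible — so K = 11/6 is minimal, which holds iff A is an arithmetic progression.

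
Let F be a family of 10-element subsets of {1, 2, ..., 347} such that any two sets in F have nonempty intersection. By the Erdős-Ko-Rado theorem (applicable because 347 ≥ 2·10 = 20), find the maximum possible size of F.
max |F| = C(346, 9) = 176343933624488630

The Erdős-Ko-Rado theorem states: for n ≥ 2k, an intersecting family of k-subsets of an n-element set has size at most C(n − 1, k − 1), with equality for 'star' families {A ⊆ [n] : |A| = k, i ∈ A} (fix an element i). For n = 347, k = 10: C(346, 9) = 176343933624488630.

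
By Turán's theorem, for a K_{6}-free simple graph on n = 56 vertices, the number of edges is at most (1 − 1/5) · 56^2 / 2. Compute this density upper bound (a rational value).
Turán density bound = (4/5) · 56^2/2 = 6272/5 ≈ 1254.4

Turán's theorem: ex(n, K_{r+1}) is achieved by the complete r-partite Turán graph T(n, r) with parts as balanced as possible, and is at most (1 − 1/r) · n^2/2. For r = 5, n = 56: the density bound is (4/5) · 3136/2 = 6272/5 ≈ 1254.4. The integer-valued extremum is e(T(56, 5)) = 1254, which is strictly less than the density bound 6272/5 since 5 ∤ 56 (the parts of T(56, 5) cannot all be equal).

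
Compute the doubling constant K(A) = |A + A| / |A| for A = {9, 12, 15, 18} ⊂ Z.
K = |A + A| / |A| = 7/4

Enumerate A + A = {a + b : a, b ∈ A}. With |A| = 4, there are |A|^2 = 16 ordered sum pairs; collecting distinct values, A + A = {18, 21, 24, 27, 30, 33, 36}, so |A + A| = 7. Thus K = 7/4. Here |A + A| = 2|A| − 1 = 7, the minimum possible — so K = 7/4 is minimal, which holds iff A is an arithmetic progression.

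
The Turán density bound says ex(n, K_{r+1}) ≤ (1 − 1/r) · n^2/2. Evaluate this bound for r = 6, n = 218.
Turán density bound = (5/6) · 218^2/2 = 59405/3 ≈ 19801.6667

Turán's theorem: ex(n, K_{r+1}) is achieved by the complete r-partite Turán graph T(n, r) with parts as balanced as possible, and is at most (1 − 1/r) · n^2/2. For r = 6, n = 218: the density bound is (5/6) · 47524/2 = 59405/3 ≈ 19801.6667. The integer-valued extremum is e(T(218, 6)) = 19801, which is strictly less than the density bound 59405/3 since 6 ∤ 218 (the parts of T(218, 6) cannot all be equal).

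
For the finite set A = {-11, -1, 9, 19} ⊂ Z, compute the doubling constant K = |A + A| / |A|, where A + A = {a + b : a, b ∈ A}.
K = |A + A| / |A| = 7/4

Enumerate A + A = {a + b : a, b ∈ A}. With |A| = 4, there are |A|^2 = 16 ordered sum pairs; collecting distinct values, A + A = {-22, -12, -2, 8, 18, 28, 38}, so |A + A| = 7. Thus K = 7/4. Here |A + A| = 2|A| − 1 = 7, the minimum possible — so K = 7/4 is minimal, which holds iff A is an arithmetic progression.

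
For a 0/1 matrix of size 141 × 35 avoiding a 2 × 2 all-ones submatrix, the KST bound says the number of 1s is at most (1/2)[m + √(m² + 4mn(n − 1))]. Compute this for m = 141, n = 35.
z(141, 35; 2, 2) ≤ (1/2)[141 + √(141² + 4·141·35·34)] = (1/2)[141 + √691041] = 486.1444

Kővári–Sós–Turán: let r_1, ..., r_141 be the row sums and z = Σ r_i the total number of 1s. Each pair of columns can share at most one row with both entries 1 (else a 2×2 all-ones block appears), so Σ_i C(r_i, 2) ≤ C(35, 2) = 595. By convexity Σ_i C(r_i, 2) ≥ 141·C(z/141, 2) = z(z − 141)/(2·141), giving z² − 141z − 141·35·34 ≤ 0 and hence z ≤ (1/2)[141 + √(19881 + 4·167790)] = (1/2)[141 + √691041] ≈ (1/2)(141 + 831.2888) = 486.1444.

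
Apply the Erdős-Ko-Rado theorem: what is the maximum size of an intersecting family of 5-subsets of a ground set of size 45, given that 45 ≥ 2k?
max |F| = C(44, 4) = 135751

The Erdős-Ko-Rado theorem states: for n ≥ 2k, an intersecting family of k-subsets of an n-element set has size at most C(n − 1, k − 1), with equality for 'star' families {A ⊆ [n] : |A| = k, i ∈ A} (fix an element i). For n = 45, k = 5: C(44, 4) = 135751.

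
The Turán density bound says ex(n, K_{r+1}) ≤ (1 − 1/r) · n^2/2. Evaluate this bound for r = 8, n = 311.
Turán density bound = (7/8) · 311^2/2 = 677047/16 ≈ 42315.4375

Turán's theorem: ex(n, K_{r+1}) is achieved by the complete r-partite Turán graph T(n, r) with parts as balanced as possible, and is at most (1 − 1/r) · n^2/2. For r = 8, n = 311: the density bound is (7/8) · 96721/2 = 677047/16 ≈ 42315.4375. The integer-valued extremum is e(T(311, 8)) = 42315, which is strictly less than the density bound 677047/16 since 8 ∤ 311 (the parts of T(311, 8) cannot all be equal).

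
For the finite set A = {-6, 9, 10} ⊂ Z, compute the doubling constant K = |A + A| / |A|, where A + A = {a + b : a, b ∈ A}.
K = |A + A| / |A| = 6/3 = 2

Enumerate A + A = {a + b : a, b ∈ A}. With |A| = 3, there are |A|^2 = 9 ordered sum pairs; collecting distinct values, A + A = {-12, 3, 4, 18, 19, 20}, so |A + A| = 6. Thus K = 6/3 = 2. For comparison, the minimum possible |A + A| over all 3-element sets is 2·3 − 1 = 5 (so min K = 5/3), attained only by arithmetic progressions.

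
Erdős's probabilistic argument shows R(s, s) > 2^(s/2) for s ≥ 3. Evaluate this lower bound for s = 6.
2^(6/2) = 8; so R(6, 6) > 8

Colour each edge of K_n uniformly at random with red/blue. The expected number of monochromatic K_6 is C(n, 6) · 2 · 2^(−C(6,2)). If C(n, 6) · 2^(1 − C(6,2)) < 1, then with positive probability no monochromatic K_6 exists, so R(6, 6) > n. The standard estimate C(n, 6) ≤ n^6/6! shows this inequality holds whenever n ≤ 2^(6/2) (since 6! · 2^(C(6,2) − 1) > 2^(6^2/2) ≥ n^6). Hence R(6, 6) > 2^(6/2) = 8.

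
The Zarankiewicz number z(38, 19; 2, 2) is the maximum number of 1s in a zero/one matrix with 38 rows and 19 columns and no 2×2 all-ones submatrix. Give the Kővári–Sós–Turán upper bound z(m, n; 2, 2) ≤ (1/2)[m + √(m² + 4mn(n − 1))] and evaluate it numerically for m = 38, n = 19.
z(38, 19; 2, 2) ≤ (1/2)[38 + √(38² + 4·38·19·18)] = (1/2)[38 + √53428] = 134.5725

Kővári–Sós–Turán: let r_1, ..., r_38 be the row sums and z = Σ r_i the total number of 1s. Each pair of columns can share at most one row with both entries 1 (else a 2×2 all-ones block appears), so Σ_i C(r_i, 2) ≤ C(19, 2) = 171. By convexity Σ_i C(r_i, 2) ≥ 38·C(z/38, 2) = z(z − 38)/(2·38), giving z² − 38z − 38·19·18 ≤ 0 and hence z ≤ (1/2)[38 + √(1444 + 4·12996)] = (1/2)[38 + √53428] ≈ (1/2)(38 + 231.145) = 134.5725.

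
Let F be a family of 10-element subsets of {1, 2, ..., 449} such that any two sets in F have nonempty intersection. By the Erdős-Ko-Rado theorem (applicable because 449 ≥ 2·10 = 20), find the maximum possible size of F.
max |F| = C(448, 9) = 1847641062591163840

The Erdős-Ko-Rado theorem states: for n ≥ 2k, an intersecting family of k-subsets of an n-element set has size at most C(n − 1, k − 1), with equality for 'star' families {A ⊆ [n] : |A| = k, i ∈ A} (fix an element i). For n = 449, k = 10: C(448, 9) = 1847641062591163840.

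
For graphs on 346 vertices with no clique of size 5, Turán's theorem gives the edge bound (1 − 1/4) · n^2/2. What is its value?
Turán density bound = (3/4) · 346^2/2 = 89787/2 ≈ 44893.5

Turán's theorem: ex(n, K_{r+1}) is achieved by the complete r-partite Turán graph T(n, r) with parts as balanced as possible, and is at most (1 − 1/r) · n^2/2. For r = 4, n = 346: the density bound is (3/4) · 119716/2 = 89787/2 ≈ 44893.5. The integer-valued extremum is e(T(346, 4)) = 44893, which is strictly less than the density bound 89787/2 since 4 ∤ 346 (the parts of T(346, 4) cannot all be equal).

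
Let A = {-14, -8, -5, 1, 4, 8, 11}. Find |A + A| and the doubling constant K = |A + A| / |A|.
K = |A + A| / |A| = 23/7

Enumerate A + A = {a + b : a, b ∈ A}. With |A| = 7, there are |A|^2 = 49 ordered sum pairs; collecting distinct values, A + A = {-28, -22, -19, -16, -13, -10, -7, -6, -4, -3, -1, 0, 2, 3, 5, 6, 8, 9, 12, 15, 16, 19, 22}, so |A + A| = 23. Thus K = 23/7. For comparison, the minimum possible |A + A| over all 7-element sets is 2·7 − 1 = 13 (so min K = 13/7), attained only by arithmetic progressions.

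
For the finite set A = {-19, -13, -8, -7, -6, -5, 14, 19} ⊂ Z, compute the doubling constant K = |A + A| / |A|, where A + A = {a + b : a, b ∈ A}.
K = |A + A| / |A| = 31/8

Enumerate A + A = {a + b : a, b ∈ A}. With |A| = 8, there are |A|^2 = 64 ordered sum pairs; collecting distinct values, A + A = {-38, -32, -27, -26, -25, -24, -21, -20, -19, -18, -16, -15, -14, -13, -12, -11, -10, -5, 0, 1, 6, 7, 8, 9, 11, 12, 13, 14, 28, 33, 38}, so |A + A| = 31. Thus K = 31/8. For comparison, the minimum possible |A + A| over all 8-element sets is 2·8 − 1 = 15 (so min K = 15/8), attained only by arithmetic progressions.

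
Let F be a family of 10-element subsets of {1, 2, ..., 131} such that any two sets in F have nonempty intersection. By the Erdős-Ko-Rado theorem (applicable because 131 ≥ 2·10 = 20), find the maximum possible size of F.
max |F| = C(130, 9) = 22016633132000

Erdős-Ko-Rado (1961): when n ≥ 2k, max |F| = C(n−1, k−1). The bound is attained by the star {A : i ∈ A} for any fixed i ∈ [n]. Here C(131−1, 10−1) = C(130, 9) = 22016633132000.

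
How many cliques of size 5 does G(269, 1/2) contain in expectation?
E[# K_5] = C(269, 5) · (1/2)^C(5, 2) = 11306927303 / 2^10 ≈ 11041921.194336

For each 5-subset S of vertices (there are C(269, 5) = 11306927303 such S), let X_S = 1 if S induces a K_5 (all C(5, 2) = 10 edges present). Then P(X_S = 1) = (1/2)^10 = 1/1024. By linearity of expectation, E[# K_5] = C(269, 5) · (1/2)^10 = 11306927303 / 1024 ≈ 11041921.194336.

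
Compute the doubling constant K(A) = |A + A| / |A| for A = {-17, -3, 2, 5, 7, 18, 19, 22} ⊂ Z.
K = |A + A| / |A| = 33/8

Enumerate A + A = {a + b : a, b ∈ A}. With |A| = 8, there are |A|^2 = 64 ordered sum pairs; collecting distinct values, A + A = {-34, -20, -15, -12, -10, -6, -1, 1, 2, 4, 5, 7, 9, 10, 12, 14, 15, 16, 19, 20, 21, 23, 24, 25, 26, 27, 29, 36, 37, 38, 40, 41, 44}, so |A + A| = 33. Thus K = 33/8. For comparison, the minimum possible |A + A| over all 8-element sets is 2·8 − 1 = 15 (so min K = 15/8), attained only by arithmetic progressions.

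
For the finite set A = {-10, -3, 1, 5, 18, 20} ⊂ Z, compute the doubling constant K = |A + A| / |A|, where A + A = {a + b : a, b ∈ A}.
K = |A + A| / |A| = 19/6

Enumerate A + A = {a + b : a, b ∈ A}. With |A| = 6, there are |A|^2 = 36 ordered sum pairs; collecting distinct values, A + A = {-20, -13, -9, -6, -5, -2, 2, 6, 8, 10, 15, 17, 19, 21, 23, 25, 36, 38, 40}, so |A + A| = 19. Thus K = 19/6. For comparison, the minimum possible |A + A| over all 6-element sets is 2·6 − 1 = 11 (so min K = 11/6), attained only by arithmetic progressions.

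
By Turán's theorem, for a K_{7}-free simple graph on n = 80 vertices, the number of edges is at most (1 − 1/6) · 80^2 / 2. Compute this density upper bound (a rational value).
Turán density bound = (5/6) · 80^2/2 = 8000/3 ≈ 2666.6667

Turán's theorem: ex(n, K_{r+1}) is achieved by the complete r-partite Turán graph T(n, r) with parts as balanced as possible, and is at most (1 − 1/r) · n^2/2. For r = 6, n = 80: the density bound is (5/6) · 6400/2 = 8000/3 ≈ 2666.6667. The integer-valued extremum is e(T(80, 6)) = 2666, which is strictly less than the density bound 8000/3 since 6 ∤ 80 (the parts of T(80, 6) cannot all be equal).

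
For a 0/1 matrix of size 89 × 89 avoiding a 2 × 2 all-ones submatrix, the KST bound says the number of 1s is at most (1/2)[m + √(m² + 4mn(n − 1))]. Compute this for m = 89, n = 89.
z(89, 89; 2, 2) ≤ (1/2)[89 + √(89² + 4·89·89·88)] = (1/2)[89 + √2796113] = 880.5791

Kővári–Sós–Turán: let r_1, ..., r_89 be the row sums and z = Σ r_i the total number of 1s. Each pair of columns can share at most one row with both entries 1 (else a 2×2 all-ones block appears), so Σ_i C(r_i, 2) ≤ C(89, 2) = 3916. By convexity Σ_i C(r_i, 2) ≥ 89·C(z/89, 2) = z(z − 89)/(2·89), giving z² − 89z − 89·89·88 ≤ 0 and hence z ≤ (1/2)[89 + √(7921 + 4·697048)] = (1/2)[89 + √2796113] ≈ (1/2)(89 + 1672.1582) = 880.5791.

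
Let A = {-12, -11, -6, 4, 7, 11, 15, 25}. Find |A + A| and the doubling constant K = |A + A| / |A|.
K = |A + A| / |A| = 33/8

Enumerate A + A = {a + b : a, b ∈ A}. With |A| = 8, there are |A|^2 = 64 ordered sum pairs; collecting distinct values, A + A = {-24, -23, -22, -18, -17, -12, -8, -7, -5, -4, -2, -1, 0, 1, 3, 4, 5, 8, 9, 11, 13, 14, 15, 18, 19, 22, 26, 29, 30, 32, 36, 40, 50}, so |A + A| = 33. Thus K = 33/8. For comparison, the minimum possible |A + A| over all 8-element sets is 2·8 − 1 = 15 (so min K = 15/8), attained only by arithmetic progressions.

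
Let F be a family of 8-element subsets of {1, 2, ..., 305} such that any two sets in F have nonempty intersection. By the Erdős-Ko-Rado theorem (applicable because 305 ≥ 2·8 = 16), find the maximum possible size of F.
max |F| = C(304, 7) = 44408675593360

Erdős-Ko-Rado (1961): when n ≥ 2k, max |F| = C(n−1, k−1). The bound is attained by the star {A : i ∈ A} for any fixed i ∈ [n]. Here C(305−1, 8−1) = C(304, 7) = 44408675593360.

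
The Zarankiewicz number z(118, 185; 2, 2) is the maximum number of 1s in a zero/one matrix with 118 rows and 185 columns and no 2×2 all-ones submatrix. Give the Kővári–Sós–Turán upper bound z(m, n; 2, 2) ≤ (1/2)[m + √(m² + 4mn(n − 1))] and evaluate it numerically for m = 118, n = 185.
z(118, 185; 2, 2) ≤ (1/2)[118 + √(118² + 4·118·185·184)] = (1/2)[118 + √16080804] = 2064.0439

Kővári–Sós–Turán: let r_1, ..., r_118 be the row sums and z = Σ r_i the total number of 1s. Each pair of columns can share at most one row with both entries 1 (else a 2×2 all-ones block appears), so Σ_i C(r_i, 2) ≤ C(185, 2) = 17020. By convexity Σ_i C(r_i, 2) ≥ 118·C(z/118, 2) = z(z − 118)/(2·118), giving z² − 118z − 118·185·184 ≤ 0 and hence z ≤ (1/2)[118 + √(13924 + 4·4016720)] = (1/2)[118 + √16080804] ≈ (1/2)(118 + 4010.0878) = 2064.0439.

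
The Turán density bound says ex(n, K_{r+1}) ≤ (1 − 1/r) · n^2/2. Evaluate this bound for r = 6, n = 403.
Turán density bound = (5/6) · 403^2/2 = 812045/12 ≈ 67670.4167

Turán's theorem: ex(n, K_{r+1}) is achieved by the complete r-partite Turán graph T(n, r) with parts as balanced as possible, and is at most (1 − 1/r) · n^2/2. For r = 6, n = 403: the density bound is (5/6) · 162409/2 = 812045/12 ≈ 67670.4167. The integer-valued extremum is e(T(403, 6)) = 67670, which is strictly less than the density bound 812045/12 since 6 ∤ 403 (the parts of T(403, 6) cannot all be equal).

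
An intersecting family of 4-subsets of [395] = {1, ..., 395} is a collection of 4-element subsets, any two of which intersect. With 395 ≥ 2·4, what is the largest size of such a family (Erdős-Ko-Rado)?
max |F| = C(394, 3) = 10116344

The Erdős-Ko-Rado theorem states: for n ≥ 2k, an intersecting family of k-subsets of an n-element set has size at most C(n − 1, k − 1), with equality for 'star' families {A ⊆ [n] : |A| = k, i ∈ A} (fix an element i). For n = 395, k = 4: C(394, 3) = 10116344.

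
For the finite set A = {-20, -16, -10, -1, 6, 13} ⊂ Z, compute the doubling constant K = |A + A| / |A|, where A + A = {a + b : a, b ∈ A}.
K = |A + A| / |A| = 20/6 = 10/3

Enumerate A + A = {a + b : a, b ∈ A}. With |A| = 6, there are |A|^2 = 36 ordered sum pairs; collecting distinct values, A + A = {-40, -36, -32, -30, -26, -21, -20, -17, -14, -11, -10, -7, -4, -3, -2, 3, 5, 12, 19, 26}, so |A + A| = 20. Thus K = 20/6 = 10/3. For comparison, the minimum possible |A + A| over all 6-element sets is 2·6 − 1 = 11 (so min K = 11/6), attained only by arithmetic progressions.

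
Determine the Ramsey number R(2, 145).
R(2, 145) = 145

R(2, k) = k for all k ≥ 2: in a 2-colouring of K_k, either some edge is red (a red K_2) or all edges are blue (a blue K_k). And K_{144} coloured all-blue has no blue K_145, so R(2, 145) > 144. Hence R(2, 145) = 145.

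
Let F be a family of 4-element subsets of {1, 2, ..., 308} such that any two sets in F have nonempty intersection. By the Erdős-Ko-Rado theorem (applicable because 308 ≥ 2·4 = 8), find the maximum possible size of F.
max |F| = C(307, 3) = 4775385

Erdős-Ko-Rado (1961): when n ≥ 2k, max |F| = C(n−1, k−1). The bound is attained by the star {A : i ∈ A} for any fixed i ∈ [n]. Here C(308−1, 4−1) = C(307, 3) = 4775385.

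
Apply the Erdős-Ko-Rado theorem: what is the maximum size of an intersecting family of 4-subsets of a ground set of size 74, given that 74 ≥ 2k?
max |F| = C(73, 3) = 62196

The Erdős-Ko-Rado theorem states: for n ≥ 2k, an intersecting family of k-subsets of an n-element set has size at most C(n − 1, k − 1), with equality for 'star' families {A ⊆ [n] : |A| = k, i ∈ A} (fix an element i). For n = 74, k = 4: C(73, 3) = 62196.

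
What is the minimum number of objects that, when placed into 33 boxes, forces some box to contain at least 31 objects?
n = (31 − 1)·33 + 1 = 991

By the generalised pigeonhole principle, to guarantee some box contains ≥ r objects we need more than (r − 1) · k objects total. Threshold: n = (r − 1) · k + 1. With r = 31 and k = 33: n = 30 · 33 + 1 = 990 + 1 = 991. For n = 990 = 30 · 33, we can put exactly 30 objects in every box, avoiding 31 in any single one — so 991 is tight.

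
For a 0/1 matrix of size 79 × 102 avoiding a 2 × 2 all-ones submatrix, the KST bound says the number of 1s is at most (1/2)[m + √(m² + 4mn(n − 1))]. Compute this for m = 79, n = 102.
z(79, 102; 2, 2) ≤ (1/2)[79 + √(79² + 4·79·102·101)] = (1/2)[79 + √3261673] = 942.5051

Kővári–Sós–Turán: let r_1, ..., r_79 be the row sums and z = Σ r_i the total number of 1s. Each pair of columns can share at most one row with both entries 1 (else a 2×2 all-ones block appears), so Σ_i C(r_i, 2) ≤ C(102, 2) = 5151. By convexity Σ_i C(r_i, 2) ≥ 79·C(z/79, 2) = z(z − 79)/(2·79), giving z² − 79z − 79·102·101 ≤ 0 and hence z ≤ (1/2)[79 + √(6241 + 4·813858)] = (1/2)[79 + √3261673] ≈ (1/2)(79 + 1806.0102) = 942.5051.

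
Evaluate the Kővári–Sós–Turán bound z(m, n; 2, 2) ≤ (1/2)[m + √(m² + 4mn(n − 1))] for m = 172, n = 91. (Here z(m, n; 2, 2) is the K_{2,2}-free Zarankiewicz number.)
z(172, 91; 2, 2) ≤ (1/2)[172 + √(172² + 4·172·91·90)] = (1/2)[172 + √5664304] = 1275.9899

Kővári–Sós–Turán: let r_1, ..., r_172 be the row sums and z = Σ r_i the total number of 1s. Each pair of columns can share at most one row with both entries 1 (else a 2×2 all-ones block appears), so Σ_i C(r_i, 2) ≤ C(91, 2) = 4095. By convexity Σ_i C(r_i, 2) ≥ 172·C(z/172, 2) = z(z − 172)/(2·172), giving z² − 172z − 172·91·90 ≤ 0 and hence z ≤ (1/2)[172 + √(29584 + 4·1408680)] = (1/2)[172 + √5664304] ≈ (1/2)(172 + 2379.9798) = 1275.9899.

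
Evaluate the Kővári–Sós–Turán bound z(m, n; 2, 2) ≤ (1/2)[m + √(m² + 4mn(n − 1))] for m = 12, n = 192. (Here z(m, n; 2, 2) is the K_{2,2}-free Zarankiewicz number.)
z(12, 192; 2, 2) ≤ (1/2)[12 + √(12² + 4·12·192·191)] = (1/2)[12 + √1760400] = 669.4003

Kővári–Sós–Turán: let r_1, ..., r_12 be the row sums and z = Σ r_i the total number of 1s. Each pair of columns can share at most one row with both entries 1 (else a 2×2 all-ones block appears), so Σ_i C(r_i, 2) ≤ C(192, 2) = 18336. By convexity Σ_i C(r_i, 2) ≥ 12·C(z/12, 2) = z(z − 12)/(2·12), giving z² − 12z − 12·192·191 ≤ 0 and hence z ≤ (1/2)[12 + √(144 + 4·440064)] = (1/2)[12 + √1760400] ≈ (1/2)(12 + 1326.8007) = 669.4003.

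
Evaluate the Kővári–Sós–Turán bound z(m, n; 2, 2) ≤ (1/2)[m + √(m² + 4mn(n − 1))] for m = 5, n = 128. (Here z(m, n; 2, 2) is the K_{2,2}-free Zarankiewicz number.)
z(5, 128; 2, 2) ≤ (1/2)[5 + √(5² + 4·5·128·127)] = (1/2)[5 + √325145] = 287.6074

Kővári–Sós–Turán: let r_1, ..., r_5 be the row sums and z = Σ r_i the total number of 1s. Each pair of columns can share at most one row with both entries 1 (else a 2×2 all-ones block appears), so Σ_i C(r_i, 2) ≤ C(128, 2) = 8128. By convexity Σ_i C(r_i, 2) ≥ 5·C(z/5, 2) = z(z − 5)/(2·5), giving z² − 5z − 5·128·127 ≤ 0 and hence z ≤ (1/2)[5 + √(25 + 4·81280)] = (1/2)[5 + √325145] ≈ (1/2)(5 + 570.2149) = 287.6074.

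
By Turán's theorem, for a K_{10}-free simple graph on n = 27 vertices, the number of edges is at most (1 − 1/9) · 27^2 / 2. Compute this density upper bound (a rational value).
Turán density bound = (8/9) · 27^2/2 = 324

Turán's theorem: ex(n, K_{r+1}) is achieved by the complete r-partite Turán graph T(n, r) with parts as balanced as possible, and is at most (1 − 1/r) · n^2/2. For r = 9, n = 27: the density bound is (8/9) · 729/2 = 324. Since 9 ∣ 27, the Turán graph T(27, 9) has parts of equal size 3, and its edge count e(T(27, 9)) = 324 attains the density bound exactly.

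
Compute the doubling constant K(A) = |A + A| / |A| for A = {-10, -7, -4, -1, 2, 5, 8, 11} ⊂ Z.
K = |A + A| / |A| = 15/8

Enumerate A + A = {a + b : a, b ∈ A}. With |A| = 8, there are |A|^2 = 64 ordered sum pairs; collecting distinct values, A + A = {-20, -17, -14, -11, -8, -5, -2, 1, 4, 7, 10, 13, 16, 19, 22}, so |A + A| = 15. Thus K = 15/8. Here |A + A| = 2|A| − 1 = 15, the minimum possible — so K = 15/8 is minimal, which holds iff A is an arithmetic progression.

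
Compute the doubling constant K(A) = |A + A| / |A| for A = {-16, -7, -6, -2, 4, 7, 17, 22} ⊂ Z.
K = |A + A| / |A| = 31/8

Enumerate A + A = {a + b : a, b ∈ A}. With |A| = 8, there are |A|^2 = 64 ordered sum pairs; collecting distinct values, A + A = {-32, -23, -22, -18, -14, -13, -12, -9, -8, -4, -3, -2, 0, 1, 2, 5, 6, 8, 10, 11, 14, 15, 16, 20, 21, 24, 26, 29, 34, 39, 44}, so |A + A| = 31. Thus K = 31/8. For comparison, the minimum possible |A + A| over all 8-element sets is 2·8 − 1 = 15 (so min K = 15/8), attained only by arithmetic progressions.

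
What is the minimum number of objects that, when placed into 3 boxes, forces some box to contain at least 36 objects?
n = (36 − 1)·3 + 1 = 106

By the generalised pigeonhole principle, to guarantee some box contains ≥ r objects we need more than (r − 1) · k objects total. Threshold: n = (r − 1) · k + 1. With r = 36 and k = 3: n = 35 · 3 + 1 = 105 + 1 = 106. For n = 105 = 35 · 3, we can put exactly 35 objects in every box, avoiding 36 in any single one — so 106 is tight.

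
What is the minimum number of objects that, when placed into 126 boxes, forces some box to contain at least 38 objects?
n = (38 − 1)·126 + 1 = 4663

By the generalised pigeonhole principle, to guarantee some box contains ≥ r objects we need more than (r − 1) · k objects total. Threshold: n = (r − 1) · k + 1. With r = 38 and k = 126: n = 37 · 126 + 1 = 4662 + 1 = 4663. For n = 4662 = 37 · 126, we can put exactly 37 objects in every box, avoiding 38 in any single one — so 4663 is tight.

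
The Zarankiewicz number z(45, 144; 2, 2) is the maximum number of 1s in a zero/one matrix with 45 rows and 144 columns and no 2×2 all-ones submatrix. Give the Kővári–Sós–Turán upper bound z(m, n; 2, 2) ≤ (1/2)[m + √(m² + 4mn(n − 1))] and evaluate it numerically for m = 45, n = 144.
z(45, 144; 2, 2) ≤ (1/2)[45 + √(45² + 4·45·144·143)] = (1/2)[45 + √3708585] = 985.3843

Kővári–Sós–Turán: let r_1, ..., r_45 be the row sums and z = Σ r_i the total number of 1s. Each pair of columns can share at most one row with both entries 1 (else a 2×2 all-ones block appears), so Σ_i C(r_i, 2) ≤ C(144, 2) = 10296. By convexity Σ_i C(r_i, 2) ≥ 45·C(z/45, 2) = z(z − 45)/(2·45), giving z² − 45z − 45·144·143 ≤ 0 and hence z ≤ (1/2)[45 + √(2025 + 4·926640)] = (1/2)[45 + √3708585] ≈ (1/2)(45 + 1925.7687) = 985.3843.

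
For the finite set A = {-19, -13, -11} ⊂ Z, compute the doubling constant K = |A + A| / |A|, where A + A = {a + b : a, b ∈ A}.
K = |A + A| / |A| = 6/3 = 2

Enumerate A + A = {a + b : a, b ∈ A}. With |A| = 3, there are |A|^2 = 9 ordered sum pairs; collecting distinct values, A + A = {-38, -32, -30, -26, -24, -22}, so |A + A| = 6. Thus K = 6/3 = 2. For comparison, the minimum possible |A + A| over all 3-element sets is 2·3 − 1 = 5 (so min K = 5/3), attained only by arithmetic progressions.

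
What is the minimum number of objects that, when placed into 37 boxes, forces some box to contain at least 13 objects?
n = (13 − 1)·37 + 1 = 445

By the generalised pigeonhole principle, to guarantee some box contains ≥ r objects we need more than (r − 1) · k objects total. Threshold: n = (r − 1) · k + 1. With r = 13 and k = 37: n = 12 · 37 + 1 = 444 + 1 = 445. For n = 444 = 12 · 37, we can put exactly 12 objects in every box, avoiding 13 in any single one — so 445 is tight.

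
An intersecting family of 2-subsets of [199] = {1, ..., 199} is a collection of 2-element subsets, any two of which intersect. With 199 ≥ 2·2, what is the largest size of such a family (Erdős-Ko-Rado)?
max |F| = C(198, 1) = 198

The Erdős-Ko-Rado theorem states: for n ≥ 2k, an intersecting family of k-subsets of an n-element set has size at most C(n − 1, k − 1), with equality for 'star' families {A ⊆ [n] : |A| = k, i ∈ A} (fix an element i). For n = 199, k = 2: C(198, 1) = 198.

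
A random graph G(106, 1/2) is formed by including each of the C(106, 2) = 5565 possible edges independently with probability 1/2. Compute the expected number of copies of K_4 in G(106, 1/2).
E[# K_4] = C(106, 4) · (1/2)^C(4, 2) = 4967690 / 2^6 = 2483845/32 = 77620.15625

For each 4-subset S of vertices (there are C(106, 4) = 4967690 such S), let X_S = 1 if S induces a K_4 (all C(4, 2) = 6 edges present). Then P(X_S = 1) = (1/2)^6 = 1/64. By linearity of expectation, E[# K_4] = C(106, 4) · (1/2)^6 = 4967690 / 64 = 2483845/32 = 77620.15625.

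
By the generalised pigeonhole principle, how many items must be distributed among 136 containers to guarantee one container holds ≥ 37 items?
n = (37 − 1)·136 + 1 = 4897

By the generalised pigeonhole principle, to guarantee some box contains ≥ r objects we need more than (r − 1) · k objects total. Threshold: n = (r − 1) · k + 1. With r = 37 and k = 136: n = 36 · 136 + 1 = 4896 + 1 = 4897. For n = 4896 = 36 · 136, we can put exactly 36 objects in every box, avoiding 37 in any single one — so 4897 is tight.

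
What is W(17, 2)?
W(17, 2) = 17 + 1 = 18

A 2-term AP is any pair of integers, so a monochromatic 2-AP exists iff some colour is used at least twice. With 17 colours, the colouring i ↦ i on {1, ..., 17} uses each colour once, avoiding any monochromatic pair, so W(17, 2) > 17. For {1, ..., 18}, pigeonhole forces two integers of the same colour, which form a monochromatic 2-AP. Hence W(17, 2) = 18.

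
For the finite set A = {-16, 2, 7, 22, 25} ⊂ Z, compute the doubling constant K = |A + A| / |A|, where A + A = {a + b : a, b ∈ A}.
K = |A + A| / |A| = 14/5

Enumerate A + A = {a + b : a, b ∈ A}. With |A| = 5, there are |A|^2 = 25 ordered sum pairs; collecting distinct values, A + A = {-32, -14, -9, 4, 6, 9, 14, 24, 27, 29, 32, 44, 47, 50}, so |A + A| = 14. Thus K = 14/5. For comparison, the minimum possible |A + A| over all 5-element sets is 2·5 − 1 = 9 (so min K = 9/5), attained only by arithmetic progressions.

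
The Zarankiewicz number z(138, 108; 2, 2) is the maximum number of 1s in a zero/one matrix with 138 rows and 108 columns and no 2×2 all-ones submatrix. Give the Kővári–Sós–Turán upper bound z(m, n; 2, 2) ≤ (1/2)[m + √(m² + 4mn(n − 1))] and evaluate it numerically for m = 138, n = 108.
z(138, 108; 2, 2) ≤ (1/2)[138 + √(138² + 4·138·108·107)] = (1/2)[138 + √6397956] = 1333.7091

Kővári–Sós–Turán: let r_1, ..., r_138 be the row sums and z = Σ r_i the total number of 1s. Each pair of columns can share at most one row with both entries 1 (else a 2×2 all-ones block appears), so Σ_i C(r_i, 2) ≤ C(108, 2) = 5778. By convexity Σ_i C(r_i, 2) ≥ 138·C(z/138, 2) = z(z − 138)/(2·138), giving z² − 138z − 138·108·107 ≤ 0 and hence z ≤ (1/2)[138 + √(19044 + 4·1594728)] = (1/2)[138 + √6397956] ≈ (1/2)(138 + 2529.4181) = 1333.7091.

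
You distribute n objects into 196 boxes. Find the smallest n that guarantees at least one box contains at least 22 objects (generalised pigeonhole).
n = (22 − 1)·196 + 1 = 4117

By the generalised pigeonhole principle, to guarantee some box contains ≥ r objects we need more than (r − 1) · k objects total. Threshold: n = (r − 1) · k + 1. With r = 22 and k = 196: n = 21 · 196 + 1 = 4116 + 1 = 4117. For n = 4116 = 21 · 196, we can put exactly 21 objects in every box, avoiding 22 in any single one — so 4117 is tight.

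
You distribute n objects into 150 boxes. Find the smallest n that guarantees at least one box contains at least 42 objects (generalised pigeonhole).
n = (42 − 1)·150 + 1 = 6151

By the generalised pigeonhole principle, to guarantee some box contains ≥ r objects we need more than (r − 1) · k objects total. Threshold: n = (r − 1) · k + 1. With r = 42 and k = 150: n = 41 · 150 + 1 = 6150 + 1 = 6151. For n = 6150 = 41 · 150, we can put exactly 41 objects in every box, avoiding 42 in any single one — so 6151 is tight.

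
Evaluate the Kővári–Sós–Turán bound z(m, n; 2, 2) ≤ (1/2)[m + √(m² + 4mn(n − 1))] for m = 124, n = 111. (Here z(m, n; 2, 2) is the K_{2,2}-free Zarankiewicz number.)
z(124, 111; 2, 2) ≤ (1/2)[124 + √(124² + 4·124·111·110)] = (1/2)[124 + √6071536] = 1294.0244

Kővári–Sós–Turán: let r_1, ..., r_124 be the row sums and z = Σ r_i the total number of 1s. Each pair of columns can share at most one row with both entries 1 (else a 2×2 all-ones block appears), so Σ_i C(r_i, 2) ≤ C(111, 2) = 6105. By convexity Σ_i C(r_i, 2) ≥ 124·C(z/124, 2) = z(z − 124)/(2·124), giving z² − 124z − 124·111·110 ≤ 0 and hence z ≤ (1/2)[124 + √(15376 + 4·1514040)] = (1/2)[124 + √6071536] ≈ (1/2)(124 + 2464.0487) = 1294.0244.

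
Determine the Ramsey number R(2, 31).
R(2, 31) = 31

R(2, k) = k for all k ≥ 2: in a 2-colouring of K_k, either some edge is red (a red K_2) or all edges are blue (a blue K_k). And K_{30} coloured all-blue has no blue K_31, so R(2, 31) > 30. Hence R(2, 31) = 31.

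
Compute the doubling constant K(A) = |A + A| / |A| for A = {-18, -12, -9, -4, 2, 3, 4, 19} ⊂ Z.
K = |A + A| / |A| = 32/8 = 4

Enumerate A + A = {a + b : a, b ∈ A}. With |A| = 8, there are |A|^2 = 64 ordered sum pairs; collecting distinct values, A + A = {-36, -30, -27, -24, -22, -21, -18, -16, -15, -14, -13, -10, -9, -8, -7, -6, -5, -2, -1, 0, 1, 4, 5, 6, 7, 8, 10, 15, 21, 22, 23, 38}, so |A + A| = 32. Thus K = 32/8 = 4. For comparison, the minimum possible |A + A| over all 8-element sets is 2·8 − 1 = 15 (so min K = 15/8), attained only by arithmetic progressions.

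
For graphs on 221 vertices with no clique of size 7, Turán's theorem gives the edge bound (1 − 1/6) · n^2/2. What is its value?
Turán density bound = (5/6) · 221^2/2 = 244205/12 ≈ 20350.4167

Turán's theorem: ex(n, K_{r+1}) is achieved by the complete r-partite Turán graph T(n, r) with parts as balanced as possible, and is at most (1 − 1/r) · n^2/2. For r = 6, n = 221: the density bound is (5/6) · 48841/2 = 244205/12 ≈ 20350.4167. The integer-valued extremum is e(T(221, 6)) = 20350, which is strictly less than the density bound 244205/12 since 6 ∤ 221 (the parts of T(221, 6) cannot all be equal).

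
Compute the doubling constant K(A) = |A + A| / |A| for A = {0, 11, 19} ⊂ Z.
K = |A + A| / |A| = 6/3 = 2

Enumerate A + A = {a + b : a, b ∈ A}. With |A| = 3, there are |A|^2 = 9 ordered sum pairs; collecting distinct values, A + A = {0, 11, 19, 22, 30, 38}, so |A + A| = 6. Thus K = 6/3 = 2. For comparison, the minimum possible |A + A| over all 3-element sets is 2·3 − 1 = 5 (so min K = 5/3), attained only by arithmetic progressions.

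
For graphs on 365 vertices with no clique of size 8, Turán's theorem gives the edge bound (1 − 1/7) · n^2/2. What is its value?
Turán density bound = (6/7) · 365^2/2 = 399675/7 ≈ 57096.4286

Turán's theorem: ex(n, K_{r+1}) is achieved by the complete r-partite Turán graph T(n, r) with parts as balanced as possible, and is at most (1 − 1/r) · n^2/2. For r = 7, n = 365: the density bound is (6/7) · 133225/2 = 399675/7 ≈ 57096.4286. The integer-valued extremum is e(T(365, 7)) = 57096, which is strictly less than the density bound 399675/7 since 7 ∤ 365 (the parts of T(365, 7) cannot all be equal).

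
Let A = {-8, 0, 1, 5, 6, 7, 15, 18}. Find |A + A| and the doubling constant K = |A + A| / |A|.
K = |A + A| / |A| = 31/8

Enumerate A + A = {a + b : a, b ∈ A}. With |A| = 8, there are |A|^2 = 64 ordered sum pairs; collecting distinct values, A + A = {-16, -8, -7, -3, -2, -1, 0, 1, 2, 5, 6, 7, 8, 10, 11, 12, 13, 14, 15, 16, 18, 19, 20, 21, 22, 23, 24, 25, 30, 33, 36}, so |A + A| = 31. Thus K = 31/8. For comparison, the minimum possible |A + A| over all 8-element sets is 2·8 − 1 = 15 (so min K = 15/8), attained only by arithmetic progressions.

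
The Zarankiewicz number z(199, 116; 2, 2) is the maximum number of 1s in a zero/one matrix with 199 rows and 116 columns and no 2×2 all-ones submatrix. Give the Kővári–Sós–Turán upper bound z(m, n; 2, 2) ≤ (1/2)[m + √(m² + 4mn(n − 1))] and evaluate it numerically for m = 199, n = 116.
z(199, 116; 2, 2) ≤ (1/2)[199 + √(199² + 4·199·116·115)] = (1/2)[199 + √10658241] = 1731.8481

Kővári–Sós–Turán: let r_1, ..., r_199 be the row sums and z = Σ r_i the total number of 1s. Each pair of columns can share at most one row with both entries 1 (else a 2×2 all-ones block appears), so Σ_i C(r_i, 2) ≤ C(116, 2) = 6670. By convexity Σ_i C(r_i, 2) ≥ 199·C(z/199, 2) = z(z − 199)/(2·199), giving z² − 199z − 199·116·115 ≤ 0 and hence z ≤ (1/2)[199 + √(39601 + 4·2654660)] = (1/2)[199 + √10658241] ≈ (1/2)(199 + 3264.6962) = 1731.8481.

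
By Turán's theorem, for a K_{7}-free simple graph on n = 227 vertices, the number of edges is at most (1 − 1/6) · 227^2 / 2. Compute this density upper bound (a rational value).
Turán density bound = (5/6) · 227^2/2 = 257645/12 ≈ 21470.4167

Turán's theorem: ex(n, K_{r+1}) is achieved by the complete r-partite Turán graph T(n, r) with parts as balanced as possible, and is at most (1 − 1/r) · n^2/2. For r = 6, n = 227: the density bound is (5/6) · 51529/2 = 257645/12 ≈ 21470.4167. The integer-valued extremum is e(T(227, 6)) = 21470, which is strictly less than the density bound 257645/12 since 6 ∤ 227 (the parts of T(227, 6) cannot all be equal).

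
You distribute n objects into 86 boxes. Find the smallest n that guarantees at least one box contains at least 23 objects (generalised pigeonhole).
n = (23 − 1)·86 + 1 = 1893

By the generalised pigeonhole principle, to guarantee some box contains ≥ r objects we need more than (r − 1) · k objects total. Threshold: n = (r − 1) · k + 1. With r = 23 and k = 86: n = 22 · 86 + 1 = 1892 + 1 = 1893. For n = 1892 = 22 · 86, we can put exactly 22 objects in every box, avoiding 23 in any single one — so 1893 is tight.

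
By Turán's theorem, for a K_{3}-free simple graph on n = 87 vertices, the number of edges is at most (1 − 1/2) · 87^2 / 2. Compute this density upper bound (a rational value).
Turán density bound = (1/2) · 87^2/2 = 7569/4 ≈ 1892.25

Turán's theorem: ex(n, K_{r+1}) is achieved by the complete r-partite Turán graph T(n, r) with parts as balanced as possible, and is at most (1 − 1/r) · n^2/2. For r = 2, n = 87: the density bound is (1/2) · 7569/2 = 7569/4 ≈ 1892.25. The integer-valued extremum is e(T(87, 2)) = 1892, which is strictly less than the density bound 7569/4 since 2 ∤ 87 (the parts of T(87, 2) cannot all be equal).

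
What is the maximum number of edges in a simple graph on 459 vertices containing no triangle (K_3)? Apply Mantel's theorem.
ex(459, K_3) = ⌊459^2/4⌋ = 52670

Mantel (1907): a triangle-free graph on n vertices has at most ⌊n^2/4⌋ edges, with equality for the complete bipartite graph K_{⌊n/2⌋, ⌈n/2⌉}. For n = 459: ⌊459^2/4⌋ = ⌊210681/4⌋ = 52670. The extremal graph is K_{229, 230}, which has 229·230 = 52670 edges.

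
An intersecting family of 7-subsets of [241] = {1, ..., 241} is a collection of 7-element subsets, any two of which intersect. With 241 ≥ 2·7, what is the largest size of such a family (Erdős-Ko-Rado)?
max |F| = C(240, 6) = 249219381880

The Erdős-Ko-Rado theorem states: for n ≥ 2k, an intersecting family of k-subsets of an n-element set has size at most C(n − 1, k − 1), with equality for 'star' families {A ⊆ [n] : |A| = k, i ∈ A} (fix an element i). For n = 241, k = 7: C(240, 6) = 249219381880.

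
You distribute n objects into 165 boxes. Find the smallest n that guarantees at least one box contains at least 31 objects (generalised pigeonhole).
n = (31 − 1)·165 + 1 = 4951

By the generalised pigeonhole principle, to guarantee some box contains ≥ r objects we need more than (r − 1) · k objects total. Threshold: n = (r − 1) · k + 1. With r = 31 and k = 165: n = 30 · 165 + 1 = 4950 + 1 = 4951. For n = 4950 = 30 · 165, we can put exactly 30 objects in every box, avoiding 31 in any single one — so 4951 is tight.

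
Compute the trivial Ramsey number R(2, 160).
R(2, 160) = 160

R(2, k) = k for all k ≥ 2: in a 2-colouring of K_k, either some edge is red (a red K_2) or all edges are blue (a blue K_k). And K_{159} coloured all-blue has no blue K_160, so R(2, 160) > 159. Hence R(2, 160) = 160.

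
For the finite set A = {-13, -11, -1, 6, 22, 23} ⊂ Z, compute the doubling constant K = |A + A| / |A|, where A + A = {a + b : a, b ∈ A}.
K = |A + A| / |A| = 20/6 = 10/3

Enumerate A + A = {a + b : a, b ∈ A}. With |A| = 6, there are |A|^2 = 36 ordered sum pairs; collecting distinct values, A + A = {-26, -24, -22, -14, -12, -7, -5, -2, 5, 9, 10, 11, 12, 21, 22, 28, 29, 44, 45, 46}, so |A + A| = 20. Thus K = 20/6 = 10/3. For comparison, the minimum possible |A + A| over all 6-element sets is 2·6 − 1 = 11 (so min K = 11/6), attained only by arithmetic progressions.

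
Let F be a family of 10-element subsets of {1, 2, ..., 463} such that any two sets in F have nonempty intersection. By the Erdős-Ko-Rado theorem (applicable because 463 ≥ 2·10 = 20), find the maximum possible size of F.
max |F| = C(462, 9) = 2443228892673739170

The Erdős-Ko-Rado theorem states: for n ≥ 2k, an intersecting family of k-subsets of an n-element set has size at most C(n − 1, k − 1), with equality for 'star' families {A ⊆ [n] : |A| = k, i ∈ A} (fix an element i). For n = 463, k = 10: C(462, 9) = 2443228892673739170.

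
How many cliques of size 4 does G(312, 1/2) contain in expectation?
E[# K_4] = C(312, 4) · (1/2)^C(4, 2) = 387278970 / 2^6 = 193639485/32 = 6051233.90625

For each 4-subset S of vertices (there are C(312, 4) = 387278970 such S), let X_S = 1 if S induces a K_4 (all C(4, 2) = 6 edges present). Then P(X_S = 1) = (1/2)^6 = 1/64. By linearity of expectation, E[# K_4] = C(312, 4) · (1/2)^6 = 387278970 / 64 = 193639485/32 = 6051233.90625.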